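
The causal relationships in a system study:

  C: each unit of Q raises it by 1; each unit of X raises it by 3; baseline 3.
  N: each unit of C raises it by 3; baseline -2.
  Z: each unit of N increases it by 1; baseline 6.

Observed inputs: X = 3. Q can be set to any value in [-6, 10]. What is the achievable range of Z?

Substituting into the C equation gives C = Q + 12.
Substituting into the N equation gives N = 3*Q + 34.
This gives Z = 3*Q + 40.
Linear in Q, so extremes are at the endpoints: Q = -6 gives Z = 22; Q = 10 gives Z = 70.

22 to 70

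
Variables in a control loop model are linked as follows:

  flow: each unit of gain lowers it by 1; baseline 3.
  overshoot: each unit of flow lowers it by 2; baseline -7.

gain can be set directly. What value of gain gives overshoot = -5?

Substituting into the overshoot equation gives overshoot = 2*gain - 13.
Solve 2*gain - 13 = -5: gain = (-5 + 13) / 2 = 4.

gain = 4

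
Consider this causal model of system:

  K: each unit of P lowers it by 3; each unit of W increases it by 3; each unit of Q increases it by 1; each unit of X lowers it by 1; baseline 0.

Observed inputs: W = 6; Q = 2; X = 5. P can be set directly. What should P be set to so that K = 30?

Substituting into the K equation gives K = -3*P + 15.
Solve -3*P + 15 = 30: P = (30 - 15) / -3 = -5.

P = -5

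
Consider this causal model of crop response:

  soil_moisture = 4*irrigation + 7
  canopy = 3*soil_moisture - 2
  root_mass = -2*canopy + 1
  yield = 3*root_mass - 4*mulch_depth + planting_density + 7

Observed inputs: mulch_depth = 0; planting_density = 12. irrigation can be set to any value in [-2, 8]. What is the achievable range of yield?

Substituting into the canopy equation gives canopy = 12*irrigation + 19.
Substituting into the root_mass equation gives root_mass = -24*irrigation - 37.
yield becomes -72*irrigation - 92.
Linear in irrigation, so extremes are at the endpoints: irrigation = -2 gives yield = 52; irrigation = 8 gives yield = -668.

-668 to 52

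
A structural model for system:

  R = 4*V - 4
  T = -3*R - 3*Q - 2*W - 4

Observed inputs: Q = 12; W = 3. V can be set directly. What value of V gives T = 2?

V = -3

Substituting into the T equation gives T = -12*V - 34.
Solve -12*V - 34 = 2: V = (2 + 34) / -12 = -3.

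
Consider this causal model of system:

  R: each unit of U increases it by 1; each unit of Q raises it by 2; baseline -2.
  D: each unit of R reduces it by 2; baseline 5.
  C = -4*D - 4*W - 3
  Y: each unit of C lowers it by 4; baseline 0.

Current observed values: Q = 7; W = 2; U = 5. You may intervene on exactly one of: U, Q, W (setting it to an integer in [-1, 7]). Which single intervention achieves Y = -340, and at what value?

Intervening on U: Y = -32*U - 260. Reaching -340 requires U = 5/2, not an integer.
Intervening on Q: Y = -64*Q + 28. Reaching -340 requires Q = 23/4, not an integer.
Intervening on W: with other inputs at their observed values, Y = 16*W - 452. Solving for -340 gives W = 7, within [-1, 7].

set W = 7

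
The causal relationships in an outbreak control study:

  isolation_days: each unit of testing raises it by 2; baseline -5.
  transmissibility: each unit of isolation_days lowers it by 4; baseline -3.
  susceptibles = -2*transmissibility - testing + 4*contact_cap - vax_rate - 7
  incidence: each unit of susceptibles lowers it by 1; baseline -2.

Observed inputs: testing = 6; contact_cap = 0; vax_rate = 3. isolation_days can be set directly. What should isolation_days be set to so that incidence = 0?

Intervening on isolation_days fixes its value directly, overriding its dependence on testing.
Substituting into the susceptibles equation gives susceptibles = 8*isolation_days - 10.
So incidence = -8*isolation_days + 8.
Solve -8*isolation_days + 8 = 0: isolation_days = (0 - 8) / -8 = 1.

isolation_days = 1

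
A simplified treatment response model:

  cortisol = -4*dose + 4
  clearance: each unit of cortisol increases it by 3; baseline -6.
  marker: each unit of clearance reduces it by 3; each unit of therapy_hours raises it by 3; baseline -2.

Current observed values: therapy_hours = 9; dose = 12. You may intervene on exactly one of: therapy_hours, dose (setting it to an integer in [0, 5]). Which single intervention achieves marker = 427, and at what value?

set therapy_hours = 5

Intervening on therapy_hours: with other inputs at their observed values, marker = 3*therapy_hours + 412. Solving for 427 gives therapy_hours = 5, within [0, 5].
Intervening on dose: marker = 36*dose + 7. Reaching 427 requires dose = 35/3, not an integer.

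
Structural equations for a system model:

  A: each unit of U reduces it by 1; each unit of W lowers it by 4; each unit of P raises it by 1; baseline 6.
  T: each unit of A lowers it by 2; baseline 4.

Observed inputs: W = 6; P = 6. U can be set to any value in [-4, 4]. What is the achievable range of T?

20 to 36

Substituting into the A equation gives A = -U - 12.
This gives T = 2*U + 28.
Linear in U, so extremes are at the endpoints: U = -4 gives T = 20; U = 4 gives T = 36.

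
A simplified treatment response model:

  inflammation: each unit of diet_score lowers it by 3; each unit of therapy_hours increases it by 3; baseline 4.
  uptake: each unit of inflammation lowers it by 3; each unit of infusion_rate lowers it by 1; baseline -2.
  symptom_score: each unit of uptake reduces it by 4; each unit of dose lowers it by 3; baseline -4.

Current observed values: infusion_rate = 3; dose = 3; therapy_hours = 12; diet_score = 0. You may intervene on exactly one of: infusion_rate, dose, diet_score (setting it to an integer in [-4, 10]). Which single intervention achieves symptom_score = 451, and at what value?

set diet_score = 1

Intervening on infusion_rate: symptom_score = 4*infusion_rate + 475. Reaching 451 requires infusion_rate = -6, outside [-4, 10].
Intervening on dose: symptom_score = -3*dose + 496. Reaching 451 requires dose = 15, outside [-4, 10].
Intervening on diet_score: with other inputs at their observed values, symptom_score = -36*diet_score + 487. Solving for 451 gives diet_score = 1, within [-4, 10].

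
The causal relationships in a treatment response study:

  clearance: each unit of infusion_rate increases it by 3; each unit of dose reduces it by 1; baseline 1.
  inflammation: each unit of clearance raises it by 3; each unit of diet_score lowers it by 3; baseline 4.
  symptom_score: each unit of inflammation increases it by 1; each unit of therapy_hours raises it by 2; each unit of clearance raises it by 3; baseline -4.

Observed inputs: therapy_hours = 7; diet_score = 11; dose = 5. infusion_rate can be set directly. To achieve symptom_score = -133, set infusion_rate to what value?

Substituting into the clearance equation gives clearance = 3*infusion_rate - 4.
Substituting into the inflammation equation gives inflammation = 9*infusion_rate - 41.
So symptom_score = 18*infusion_rate - 43.
Solve 18*infusion_rate - 43 = -133: infusion_rate = (-133 + 43) / 18 = -5.

infusion_rate = -5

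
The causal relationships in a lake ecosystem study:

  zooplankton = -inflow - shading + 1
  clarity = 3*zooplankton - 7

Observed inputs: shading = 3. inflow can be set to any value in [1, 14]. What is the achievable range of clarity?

-55 to -16

Substituting into the zooplankton equation gives zooplankton = -inflow - 2.
So clarity = -3*inflow - 13.
Linear in inflow, so extremes are at the endpoints: inflow = 1 gives clarity = -16; inflow = 14 gives clarity = -55.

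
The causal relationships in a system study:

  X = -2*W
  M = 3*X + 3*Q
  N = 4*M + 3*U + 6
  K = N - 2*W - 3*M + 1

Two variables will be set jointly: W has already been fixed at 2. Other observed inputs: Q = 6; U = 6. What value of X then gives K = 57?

With W held at 2:
Intervening on X fixes its value directly, overriding its dependence on W.
Substituting into the M equation gives M = 3*X + 18.
This gives N = 12*X + 96.
So K = 3*X + 39.
Solve 3*X + 39 = 57: X = (57 - 39) / 3 = 6.

X = 6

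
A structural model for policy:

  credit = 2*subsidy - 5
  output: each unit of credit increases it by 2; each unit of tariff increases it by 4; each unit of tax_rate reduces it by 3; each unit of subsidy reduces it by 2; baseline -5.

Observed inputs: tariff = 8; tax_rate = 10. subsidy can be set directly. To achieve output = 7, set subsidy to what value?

subsidy = 10

Substituting into the output equation gives output = 2*subsidy - 13.
Solve 2*subsidy - 13 = 7: subsidy = (7 + 13) / 2 = 10.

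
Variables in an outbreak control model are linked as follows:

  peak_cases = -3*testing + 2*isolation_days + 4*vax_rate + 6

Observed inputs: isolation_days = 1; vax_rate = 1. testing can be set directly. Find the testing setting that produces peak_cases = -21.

Substituting into the peak_cases equation gives peak_cases = -3*testing + 12.
Solve -3*testing + 12 = -21: testing = (-21 - 12) / -3 = 11.

testing = 11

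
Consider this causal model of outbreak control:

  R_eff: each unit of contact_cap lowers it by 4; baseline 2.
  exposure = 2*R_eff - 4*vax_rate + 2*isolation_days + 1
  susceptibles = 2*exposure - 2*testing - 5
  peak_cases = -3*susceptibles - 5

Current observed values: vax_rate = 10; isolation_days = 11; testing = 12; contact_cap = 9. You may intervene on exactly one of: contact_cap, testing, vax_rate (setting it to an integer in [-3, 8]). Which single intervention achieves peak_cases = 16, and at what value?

set contact_cap = -3

Intervening on contact_cap: with other inputs at their observed values, peak_cases = 48*contact_cap + 160. Solving for 16 gives contact_cap = -3, within [-3, 8].
Intervening on testing: peak_cases = 6*testing + 520. Reaching 16 requires testing = -84, outside [-3, 8].
Intervening on vax_rate: peak_cases = 24*vax_rate + 352. Reaching 16 requires vax_rate = -14, outside [-3, 8].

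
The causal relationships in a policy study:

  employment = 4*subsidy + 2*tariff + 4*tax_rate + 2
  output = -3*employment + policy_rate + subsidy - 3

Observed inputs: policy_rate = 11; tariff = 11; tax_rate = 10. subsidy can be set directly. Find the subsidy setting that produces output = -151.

subsidy = -3

Substituting into the employment equation gives employment = 4*subsidy + 64.
So output = -11*subsidy - 184.
Solve -11*subsidy - 184 = -151: subsidy = (-151 + 184) / -11 = -3.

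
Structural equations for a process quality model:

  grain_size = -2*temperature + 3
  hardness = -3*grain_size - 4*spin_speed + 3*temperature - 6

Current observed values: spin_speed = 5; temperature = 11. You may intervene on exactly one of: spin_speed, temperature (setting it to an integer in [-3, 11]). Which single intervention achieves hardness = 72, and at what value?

set spin_speed = 3

Intervening on spin_speed: with other inputs at their observed values, hardness = -4*spin_speed + 84. Solving for 72 gives spin_speed = 3, within [-3, 11].
Intervening on temperature: hardness = 9*temperature - 35. Reaching 72 requires temperature = 107/9, not an integer.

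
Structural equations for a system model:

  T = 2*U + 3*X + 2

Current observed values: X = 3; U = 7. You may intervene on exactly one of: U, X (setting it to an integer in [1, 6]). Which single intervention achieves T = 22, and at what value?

Intervening on U: T = 2*U + 11. Reaching 22 requires U = 11/2, not an integer.
Intervening on X: with other inputs at their observed values, T = 3*X + 16. Solving for 22 gives X = 2, within [1, 6].

set X = 2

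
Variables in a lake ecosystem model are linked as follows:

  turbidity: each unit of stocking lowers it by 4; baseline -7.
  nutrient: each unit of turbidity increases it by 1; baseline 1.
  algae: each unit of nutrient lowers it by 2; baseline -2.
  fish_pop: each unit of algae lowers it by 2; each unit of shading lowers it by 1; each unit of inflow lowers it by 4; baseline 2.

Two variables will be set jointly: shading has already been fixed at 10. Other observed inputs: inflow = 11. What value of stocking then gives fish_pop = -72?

stocking = 0

With shading held at 10:
Substituting into the nutrient equation gives nutrient = -4*stocking - 6.
algae becomes 8*stocking + 10.
Substituting into the fish_pop equation gives fish_pop = -16*stocking - 72.
Solve -16*stocking - 72 = -72: stocking = (-72 + 72) / -16 = 0.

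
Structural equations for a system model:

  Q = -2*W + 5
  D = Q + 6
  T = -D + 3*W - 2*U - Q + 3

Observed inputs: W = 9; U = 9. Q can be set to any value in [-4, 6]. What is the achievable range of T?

Intervening on Q fixes its value directly, overriding its dependence on W.
Substituting into the T equation gives T = -2*Q + 6.
Linear in Q, so extremes are at the endpoints: Q = -4 gives T = 14; Q = 6 gives T = -6.

-6 to 14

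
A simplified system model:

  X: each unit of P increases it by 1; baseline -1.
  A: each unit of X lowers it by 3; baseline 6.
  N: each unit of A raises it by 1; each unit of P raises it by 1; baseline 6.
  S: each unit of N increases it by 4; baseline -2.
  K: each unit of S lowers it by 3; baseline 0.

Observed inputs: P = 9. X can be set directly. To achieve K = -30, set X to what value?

X = 6

Intervening on X fixes its value directly, overriding its dependence on P.
Substituting into the N equation gives N = -3*X + 21.
S becomes -12*X + 82.
Substituting into the K equation gives K = 36*X - 246.
Solve 36*X - 246 = -30: X = (-30 + 246) / 36 = 6.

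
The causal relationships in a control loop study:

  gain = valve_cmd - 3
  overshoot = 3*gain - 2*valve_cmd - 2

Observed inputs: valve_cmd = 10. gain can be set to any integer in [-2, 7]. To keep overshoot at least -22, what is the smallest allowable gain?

Intervening on gain fixes its value directly, overriding its dependence on valve_cmd.
Substituting into the overshoot equation gives overshoot = 3*gain - 22.
Require 3*gain - 22 ≥ -22, so gain ≥ 0.
The smallest integer in [-2, 7] satisfying this is 0.

gain = 0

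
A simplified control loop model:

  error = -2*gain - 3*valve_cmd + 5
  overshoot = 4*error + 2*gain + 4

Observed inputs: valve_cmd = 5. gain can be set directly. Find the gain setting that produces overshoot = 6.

Substituting into the error equation gives error = -2*gain - 10.
Substituting into the overshoot equation gives overshoot = -6*gain - 36.
Solve -6*gain - 36 = 6: gain = (6 + 36) / -6 = -7.

gain = -7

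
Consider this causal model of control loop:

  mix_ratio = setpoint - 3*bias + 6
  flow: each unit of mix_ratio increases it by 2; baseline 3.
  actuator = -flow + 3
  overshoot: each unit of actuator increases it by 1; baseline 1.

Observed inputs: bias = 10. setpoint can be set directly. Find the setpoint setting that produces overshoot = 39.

Substituting into the mix_ratio equation gives mix_ratio = setpoint - 24.
Substituting into the flow equation gives flow = 2*setpoint - 45.
actuator becomes -2*setpoint + 48.
overshoot becomes -2*setpoint + 49.
Solve -2*setpoint + 49 = 39: setpoint = (39 - 49) / -2 = 5.

setpoint = 5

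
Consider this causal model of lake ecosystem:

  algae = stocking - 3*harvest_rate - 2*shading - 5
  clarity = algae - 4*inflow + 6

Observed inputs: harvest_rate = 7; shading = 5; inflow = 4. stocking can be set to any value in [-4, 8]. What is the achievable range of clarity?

Substituting into the algae equation gives algae = stocking - 36.
clarity becomes stocking - 46.
Linear in stocking, so extremes are at the endpoints: stocking = -4 gives clarity = -50; stocking = 8 gives clarity = -38.

-50 to -38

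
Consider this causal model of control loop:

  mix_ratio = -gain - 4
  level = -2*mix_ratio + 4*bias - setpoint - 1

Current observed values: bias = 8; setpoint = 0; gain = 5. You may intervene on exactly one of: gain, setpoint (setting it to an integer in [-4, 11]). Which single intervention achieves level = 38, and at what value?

set setpoint = 11

Intervening on gain: level = 2*gain + 39. Reaching 38 requires gain = -1/2, not an integer.
Intervening on setpoint: with other inputs at their observed values, level = -setpoint + 49. Solving for 38 gives setpoint = 11, within [-4, 11].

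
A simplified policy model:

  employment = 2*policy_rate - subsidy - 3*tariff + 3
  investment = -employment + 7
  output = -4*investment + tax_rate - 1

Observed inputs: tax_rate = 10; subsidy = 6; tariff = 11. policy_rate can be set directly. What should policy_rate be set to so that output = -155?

Substituting into the employment equation gives employment = 2*policy_rate - 36.
Substituting into the investment equation gives investment = -2*policy_rate + 43.
This gives output = 8*policy_rate - 163.
Solve 8*policy_rate - 163 = -155: policy_rate = (-155 + 163) / 8 = 1.

policy_rate = 1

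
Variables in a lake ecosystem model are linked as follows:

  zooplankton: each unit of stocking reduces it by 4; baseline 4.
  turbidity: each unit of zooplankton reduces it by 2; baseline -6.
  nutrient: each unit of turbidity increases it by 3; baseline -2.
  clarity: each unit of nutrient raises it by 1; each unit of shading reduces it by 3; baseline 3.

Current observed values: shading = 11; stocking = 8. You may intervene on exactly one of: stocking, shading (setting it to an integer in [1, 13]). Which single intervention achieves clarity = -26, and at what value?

Intervening on stocking: with other inputs at their observed values, clarity = 24*stocking - 74. Solving for -26 gives stocking = 2, within [1, 13].
Intervening on shading: clarity = -3*shading + 151. Reaching -26 requires shading = 59, outside [1, 13].

set stocking = 2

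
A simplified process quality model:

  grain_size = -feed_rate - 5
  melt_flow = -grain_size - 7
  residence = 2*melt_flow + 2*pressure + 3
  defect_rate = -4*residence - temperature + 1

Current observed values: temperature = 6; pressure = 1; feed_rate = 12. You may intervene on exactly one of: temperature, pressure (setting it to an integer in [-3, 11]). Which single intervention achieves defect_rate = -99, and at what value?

set temperature = 0

Intervening on temperature: with other inputs at their observed values, defect_rate = -temperature - 99. Solving for -99 gives temperature = 0, within [-3, 11].
Intervening on pressure: defect_rate = -8*pressure - 97. Reaching -99 requires pressure = 1/4, not an integer.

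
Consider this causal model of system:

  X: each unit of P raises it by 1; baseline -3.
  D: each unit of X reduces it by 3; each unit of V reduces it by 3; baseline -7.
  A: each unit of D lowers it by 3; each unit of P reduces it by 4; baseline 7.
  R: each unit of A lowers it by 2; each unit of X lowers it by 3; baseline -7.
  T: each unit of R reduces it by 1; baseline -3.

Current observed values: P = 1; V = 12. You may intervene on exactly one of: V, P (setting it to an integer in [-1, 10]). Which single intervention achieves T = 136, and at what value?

Intervening on V: with other inputs at their observed values, T = 18*V + 10. Solving for 136 gives V = 7, within [-1, 10].
Intervening on P: T = 13*P + 213. Reaching 136 requires P = -77/13, not an integer.

set V = 7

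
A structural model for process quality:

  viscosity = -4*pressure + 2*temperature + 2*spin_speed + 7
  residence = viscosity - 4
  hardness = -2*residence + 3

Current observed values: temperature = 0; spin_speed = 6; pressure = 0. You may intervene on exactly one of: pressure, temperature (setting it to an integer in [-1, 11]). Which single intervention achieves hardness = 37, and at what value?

Intervening on pressure: with other inputs at their observed values, hardness = 8*pressure - 27. Solving for 37 gives pressure = 8, within [-1, 11].
Intervening on temperature: hardness = -4*temperature - 27. Reaching 37 requires temperature = -16, outside [-1, 11].

set pressure = 8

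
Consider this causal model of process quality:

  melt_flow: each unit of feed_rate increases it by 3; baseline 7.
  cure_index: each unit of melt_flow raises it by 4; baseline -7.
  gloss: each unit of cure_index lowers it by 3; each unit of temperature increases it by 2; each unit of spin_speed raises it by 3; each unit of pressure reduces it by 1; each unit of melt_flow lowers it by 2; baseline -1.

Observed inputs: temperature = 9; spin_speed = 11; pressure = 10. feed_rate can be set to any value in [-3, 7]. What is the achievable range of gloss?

Substituting into the cure_index equation gives cure_index = 12*feed_rate + 21.
Substituting into the gloss equation gives gloss = -42*feed_rate - 37.
Linear in feed_rate, so extremes are at the endpoints: feed_rate = -3 gives gloss = 89; feed_rate = 7 gives gloss = -331.

-331 to 89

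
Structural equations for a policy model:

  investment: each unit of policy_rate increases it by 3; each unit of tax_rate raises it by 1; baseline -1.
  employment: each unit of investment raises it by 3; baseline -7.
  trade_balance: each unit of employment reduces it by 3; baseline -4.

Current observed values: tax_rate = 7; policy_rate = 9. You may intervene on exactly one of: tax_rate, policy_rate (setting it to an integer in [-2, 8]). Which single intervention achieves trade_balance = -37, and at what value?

Intervening on tax_rate: trade_balance = -9*tax_rate - 217. Reaching -37 requires tax_rate = -20, outside [-2, 8].
Intervening on policy_rate: with other inputs at their observed values, trade_balance = -27*policy_rate - 37. Solving for -37 gives policy_rate = 0, within [-2, 8].

set policy_rate = 0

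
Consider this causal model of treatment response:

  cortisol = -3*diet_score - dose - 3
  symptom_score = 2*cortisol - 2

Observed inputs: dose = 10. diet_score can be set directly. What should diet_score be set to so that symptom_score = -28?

diet_score = 0

Substituting into the cortisol equation gives cortisol = -3*diet_score - 13.
symptom_score becomes -6*diet_score - 28.
Solve -6*diet_score - 28 = -28: diet_score = (-28 + 28) / -6 = 0.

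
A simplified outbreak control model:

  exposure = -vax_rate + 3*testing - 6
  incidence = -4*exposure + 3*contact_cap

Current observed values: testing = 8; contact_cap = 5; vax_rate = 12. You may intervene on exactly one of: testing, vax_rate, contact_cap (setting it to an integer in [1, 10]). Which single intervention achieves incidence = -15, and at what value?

Intervening on testing: incidence = -12*testing + 87. Reaching -15 requires testing = 17/2, not an integer.
Intervening on vax_rate: incidence = 4*vax_rate - 57. Reaching -15 requires vax_rate = 21/2, not an integer.
Intervening on contact_cap: with other inputs at their observed values, incidence = 3*contact_cap - 24. Solving for -15 gives contact_cap = 3, within [1, 10].

set contact_cap = 3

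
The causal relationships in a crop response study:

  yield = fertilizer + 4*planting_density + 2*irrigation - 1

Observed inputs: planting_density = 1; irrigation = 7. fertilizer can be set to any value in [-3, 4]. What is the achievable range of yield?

14 to 21

Substituting into the yield equation gives yield = fertilizer + 17.
Linear in fertilizer, so extremes are at the endpoints: fertilizer = -3 gives yield = 14; fertilizer = 4 gives yield = 21.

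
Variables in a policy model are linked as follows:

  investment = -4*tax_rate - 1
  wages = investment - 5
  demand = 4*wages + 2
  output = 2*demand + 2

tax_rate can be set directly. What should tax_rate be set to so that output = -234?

tax_rate = 6

Substituting into the wages equation gives wages = -4*tax_rate - 6.
Substituting into the demand equation gives demand = -16*tax_rate - 22.
Substituting into the output equation gives output = -32*tax_rate - 42.
Solve -32*tax_rate - 42 = -234: tax_rate = (-234 + 42) / -32 = 6.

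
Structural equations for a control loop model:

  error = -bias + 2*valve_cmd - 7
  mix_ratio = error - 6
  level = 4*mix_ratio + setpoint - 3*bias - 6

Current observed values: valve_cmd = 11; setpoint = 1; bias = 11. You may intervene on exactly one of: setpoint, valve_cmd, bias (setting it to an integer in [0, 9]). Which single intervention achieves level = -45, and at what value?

set setpoint = 2

Intervening on setpoint: with other inputs at their observed values, level = setpoint - 47. Solving for -45 gives setpoint = 2, within [0, 9].
Intervening on valve_cmd: level = 8*valve_cmd - 134. Reaching -45 requires valve_cmd = 89/8, not an integer.
Intervening on bias: level = -7*bias + 31. Reaching -45 requires bias = 76/7, not an integer.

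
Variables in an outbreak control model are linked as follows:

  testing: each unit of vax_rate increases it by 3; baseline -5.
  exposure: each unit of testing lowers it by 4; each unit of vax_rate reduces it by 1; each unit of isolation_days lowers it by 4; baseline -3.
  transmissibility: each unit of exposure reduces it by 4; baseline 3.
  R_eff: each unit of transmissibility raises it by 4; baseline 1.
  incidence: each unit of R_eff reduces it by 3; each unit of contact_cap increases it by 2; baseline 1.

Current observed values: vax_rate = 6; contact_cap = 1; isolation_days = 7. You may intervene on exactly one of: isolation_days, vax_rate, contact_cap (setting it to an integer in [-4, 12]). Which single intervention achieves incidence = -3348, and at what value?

Intervening on isolation_days: with other inputs at their observed values, incidence = -192*isolation_days - 2964. Solving for -3348 gives isolation_days = 2, within [-4, 12].
Intervening on vax_rate: incidence = -624*vax_rate - 564. Reaching -3348 requires vax_rate = 58/13, not an integer.
Intervening on contact_cap: incidence = 2*contact_cap - 4310. Reaching -3348 requires contact_cap = 481, outside [-4, 12].

set isolation_days = 2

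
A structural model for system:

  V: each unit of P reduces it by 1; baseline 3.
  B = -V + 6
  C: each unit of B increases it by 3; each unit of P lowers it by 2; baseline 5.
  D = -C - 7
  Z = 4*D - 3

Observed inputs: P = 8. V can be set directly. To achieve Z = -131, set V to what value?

V = -6

Intervening on V fixes its value directly, overriding its dependence on P.
Substituting into the C equation gives C = -3*V + 7.
Substituting into the D equation gives D = 3*V - 14.
This gives Z = 12*V - 59.
Solve 12*V - 59 = -131: V = (-131 + 59) / 12 = -6.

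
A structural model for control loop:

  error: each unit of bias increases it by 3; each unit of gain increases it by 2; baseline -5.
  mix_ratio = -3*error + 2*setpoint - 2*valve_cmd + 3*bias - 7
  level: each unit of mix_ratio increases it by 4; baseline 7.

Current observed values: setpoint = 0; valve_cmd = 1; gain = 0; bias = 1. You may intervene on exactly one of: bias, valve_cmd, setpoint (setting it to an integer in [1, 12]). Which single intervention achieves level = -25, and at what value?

set valve_cmd = 5

Intervening on bias: level = -24*bias + 31. Reaching -25 requires bias = 7/3, not an integer.
Intervening on valve_cmd: with other inputs at their observed values, level = -8*valve_cmd + 15. Solving for -25 gives valve_cmd = 5, within [1, 12].
Intervening on setpoint: level = 8*setpoint + 7. Reaching -25 requires setpoint = -4, outside [1, 12].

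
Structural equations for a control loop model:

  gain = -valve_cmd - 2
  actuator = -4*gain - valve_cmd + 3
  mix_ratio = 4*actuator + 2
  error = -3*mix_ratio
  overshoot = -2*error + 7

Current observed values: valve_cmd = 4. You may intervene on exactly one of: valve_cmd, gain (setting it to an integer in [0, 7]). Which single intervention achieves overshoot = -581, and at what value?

Intervening on valve_cmd: overshoot = 72*valve_cmd + 283. Reaching -581 requires valve_cmd = -12, outside [0, 7].
Intervening on gain: with other inputs at their observed values, overshoot = -96*gain - 5. Solving for -581 gives gain = 6, within [0, 7].

set gain = 6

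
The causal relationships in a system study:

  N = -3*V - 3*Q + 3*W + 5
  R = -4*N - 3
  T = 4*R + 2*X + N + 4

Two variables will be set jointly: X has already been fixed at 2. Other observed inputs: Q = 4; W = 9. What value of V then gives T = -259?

V = 1

With X held at 2:
Substituting into the N equation gives N = -3*V + 20.
Substituting into the R equation gives R = 12*V - 83.
Substituting into the T equation gives T = 45*V - 304.
Solve 45*V - 304 = -259: V = (-259 + 304) / 45 = 1.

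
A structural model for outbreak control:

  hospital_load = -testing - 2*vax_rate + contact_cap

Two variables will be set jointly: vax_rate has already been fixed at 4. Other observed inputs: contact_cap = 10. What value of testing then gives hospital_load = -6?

With vax_rate held at 4:
Substituting into the hospital_load equation gives hospital_load = -testing + 2.
Solve -testing + 2 = -6: testing = (-6 - 2) / -1 = 8.

testing = 8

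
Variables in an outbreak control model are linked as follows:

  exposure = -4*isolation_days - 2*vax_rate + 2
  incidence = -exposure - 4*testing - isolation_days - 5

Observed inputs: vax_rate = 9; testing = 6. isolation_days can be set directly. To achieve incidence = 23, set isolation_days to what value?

Substituting into the exposure equation gives exposure = -4*isolation_days - 16.
incidence becomes 3*isolation_days - 13.
Solve 3*isolation_days - 13 = 23: isolation_days = (23 + 13) / 3 = 12.

isolation_days = 12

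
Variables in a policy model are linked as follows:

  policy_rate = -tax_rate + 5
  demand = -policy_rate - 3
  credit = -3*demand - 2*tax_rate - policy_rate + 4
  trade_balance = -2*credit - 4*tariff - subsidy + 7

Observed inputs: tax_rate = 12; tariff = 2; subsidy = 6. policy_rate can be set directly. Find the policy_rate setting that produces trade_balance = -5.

Intervening on policy_rate fixes its value directly, overriding its dependence on tax_rate.
Substituting into the credit equation gives credit = 2*policy_rate - 11.
This gives trade_balance = -4*policy_rate + 15.
Solve -4*policy_rate + 15 = -5: policy_rate = (-5 - 15) / -4 = 5.

policy_rate = 5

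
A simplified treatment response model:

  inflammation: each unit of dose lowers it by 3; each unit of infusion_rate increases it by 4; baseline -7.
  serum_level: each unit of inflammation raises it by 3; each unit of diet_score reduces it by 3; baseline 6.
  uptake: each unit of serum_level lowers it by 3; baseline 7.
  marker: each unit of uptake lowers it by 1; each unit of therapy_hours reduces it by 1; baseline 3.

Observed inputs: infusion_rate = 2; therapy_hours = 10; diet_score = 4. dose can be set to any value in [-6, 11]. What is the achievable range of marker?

Substituting into the inflammation equation gives inflammation = -3*dose + 1.
This gives serum_level = -9*dose - 3.
Substituting into the uptake equation gives uptake = 27*dose + 16.
Substituting into the marker equation gives marker = -27*dose - 23.
Linear in dose, so extremes are at the endpoints: dose = -6 gives marker = 139; dose = 11 gives marker = -320.

-320 to 139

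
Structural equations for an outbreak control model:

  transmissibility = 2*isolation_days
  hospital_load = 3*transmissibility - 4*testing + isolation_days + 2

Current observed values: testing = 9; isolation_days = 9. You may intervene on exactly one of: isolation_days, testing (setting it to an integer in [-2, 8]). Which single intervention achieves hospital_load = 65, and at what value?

set testing = 0

Intervening on isolation_days: hospital_load = 7*isolation_days - 34. Reaching 65 requires isolation_days = 99/7, not an integer.
Intervening on testing: with other inputs at their observed values, hospital_load = -4*testing + 65. Solving for 65 gives testing = 0, within [-2, 8].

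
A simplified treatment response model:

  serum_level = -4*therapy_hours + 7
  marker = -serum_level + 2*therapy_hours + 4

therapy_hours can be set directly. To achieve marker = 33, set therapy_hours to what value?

Substituting into the marker equation gives marker = 6*therapy_hours - 3.
Solve 6*therapy_hours - 3 = 33: therapy_hours = (33 + 3) / 6 = 6.

therapy_hours = 6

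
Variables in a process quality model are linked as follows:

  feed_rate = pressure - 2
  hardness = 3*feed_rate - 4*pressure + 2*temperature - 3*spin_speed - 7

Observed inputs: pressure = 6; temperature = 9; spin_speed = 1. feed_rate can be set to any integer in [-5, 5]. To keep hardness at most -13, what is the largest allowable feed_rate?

feed_rate = 1

Intervening on feed_rate fixes its value directly, overriding its dependence on pressure.
Substituting into the hardness equation gives hardness = 3*feed_rate - 16.
Require 3*feed_rate - 16 ≤ -13, so feed_rate ≤ 1.
The largest integer in [-5, 5] satisfying this is 1.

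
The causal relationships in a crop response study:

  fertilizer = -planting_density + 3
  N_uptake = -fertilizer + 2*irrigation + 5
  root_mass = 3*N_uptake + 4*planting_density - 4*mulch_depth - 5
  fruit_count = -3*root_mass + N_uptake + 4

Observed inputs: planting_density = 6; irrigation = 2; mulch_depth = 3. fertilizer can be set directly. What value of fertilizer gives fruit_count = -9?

Intervening on fertilizer fixes its value directly, overriding its dependence on planting_density.
Substituting into the N_uptake equation gives N_uptake = -fertilizer + 9.
Substituting into the root_mass equation gives root_mass = -3*fertilizer + 34.
fruit_count becomes 8*fertilizer - 89.
Solve 8*fertilizer - 89 = -9: fertilizer = (-9 + 89) / 8 = 10.

fertilizer = 10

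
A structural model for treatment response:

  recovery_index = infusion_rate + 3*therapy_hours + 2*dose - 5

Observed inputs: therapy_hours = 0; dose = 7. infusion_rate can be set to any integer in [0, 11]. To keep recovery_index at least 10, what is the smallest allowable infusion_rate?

infusion_rate = 1

Substituting into the recovery_index equation gives recovery_index = infusion_rate + 9.
Require infusion_rate + 9 ≥ 10, so infusion_rate ≥ 1.
The smallest integer in [0, 11] satisfying this is 1.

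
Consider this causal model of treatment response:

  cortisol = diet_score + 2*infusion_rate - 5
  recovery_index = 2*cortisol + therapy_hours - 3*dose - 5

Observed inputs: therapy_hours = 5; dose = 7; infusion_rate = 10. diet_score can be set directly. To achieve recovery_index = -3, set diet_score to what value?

diet_score = -6

Substituting into the cortisol equation gives cortisol = diet_score + 15.
So recovery_index = 2*diet_score + 9.
Solve 2*diet_score + 9 = -3: diet_score = (-3 - 9) / 2 = -6.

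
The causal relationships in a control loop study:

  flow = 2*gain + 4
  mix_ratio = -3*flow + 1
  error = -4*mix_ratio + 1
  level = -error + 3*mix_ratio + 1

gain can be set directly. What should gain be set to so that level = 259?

Substituting into the mix_ratio equation gives mix_ratio = -6*gain - 11.
This gives error = 24*gain + 45.
level becomes -42*gain - 77.
Solve -42*gain - 77 = 259: gain = (259 + 77) / -42 = -8.

gain = -8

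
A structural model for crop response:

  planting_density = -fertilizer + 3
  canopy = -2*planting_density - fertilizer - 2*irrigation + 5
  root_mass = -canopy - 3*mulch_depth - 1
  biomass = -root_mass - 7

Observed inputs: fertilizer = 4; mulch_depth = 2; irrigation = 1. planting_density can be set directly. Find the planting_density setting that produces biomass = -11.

Intervening on planting_density fixes its value directly, overriding its dependence on fertilizer.
Substituting into the canopy equation gives canopy = -2*planting_density - 1.
Substituting into the root_mass equation gives root_mass = 2*planting_density - 6.
Substituting into the biomass equation gives biomass = -2*planting_density - 1.
Solve -2*planting_density - 1 = -11: planting_density = (-11 + 1) / -2 = 5.

planting_density = 5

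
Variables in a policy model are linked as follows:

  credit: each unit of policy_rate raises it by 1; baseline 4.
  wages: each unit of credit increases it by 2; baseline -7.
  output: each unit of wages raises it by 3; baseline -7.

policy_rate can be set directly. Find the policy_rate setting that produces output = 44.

Substituting into the wages equation gives wages = 2*policy_rate + 1.
So output = 6*policy_rate - 4.
Solve 6*policy_rate - 4 = 44: policy_rate = (44 + 4) / 6 = 8.

policy_rate = 8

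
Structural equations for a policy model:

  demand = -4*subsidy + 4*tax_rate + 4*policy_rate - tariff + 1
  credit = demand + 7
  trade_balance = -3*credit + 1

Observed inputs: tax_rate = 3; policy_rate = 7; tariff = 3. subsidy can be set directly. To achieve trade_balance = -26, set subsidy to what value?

Substituting into the demand equation gives demand = -4*subsidy + 38.
Substituting into the credit equation gives credit = -4*subsidy + 45.
Substituting into the trade_balance equation gives trade_balance = 12*subsidy - 134.
Solve 12*subsidy - 134 = -26: subsidy = (-26 + 134) / 12 = 9.

subsidy = 9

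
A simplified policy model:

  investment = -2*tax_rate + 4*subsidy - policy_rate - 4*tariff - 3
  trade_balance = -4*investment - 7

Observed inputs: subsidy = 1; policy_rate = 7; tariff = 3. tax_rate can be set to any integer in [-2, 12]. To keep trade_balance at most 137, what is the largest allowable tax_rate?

Substituting into the investment equation gives investment = -2*tax_rate - 18.
trade_balance becomes 8*tax_rate + 65.
Require 8*tax_rate + 65 ≤ 137, so tax_rate ≤ 9.
The largest integer in [-2, 12] satisfying this is 9.

tax_rate = 9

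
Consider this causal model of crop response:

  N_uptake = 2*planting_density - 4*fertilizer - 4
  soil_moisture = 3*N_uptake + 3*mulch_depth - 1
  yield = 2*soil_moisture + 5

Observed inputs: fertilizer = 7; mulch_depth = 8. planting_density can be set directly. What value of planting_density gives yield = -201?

planting_density = -5

Substituting into the N_uptake equation gives N_uptake = 2*planting_density - 32.
Substituting into the soil_moisture equation gives soil_moisture = 6*planting_density - 73.
So yield = 12*planting_density - 141.
Solve 12*planting_density - 141 = -201: planting_density = (-201 + 141) / 12 = -5.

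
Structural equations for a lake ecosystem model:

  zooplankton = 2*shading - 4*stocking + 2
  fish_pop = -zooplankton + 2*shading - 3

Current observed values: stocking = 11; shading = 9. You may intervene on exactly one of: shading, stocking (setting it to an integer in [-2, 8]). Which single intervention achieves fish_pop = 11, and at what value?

Intervening on shading: the paths from shading to fish_pop cancel (net effect zero), leaving fish_pop = 39; 11 is unreachable this way.
Intervening on stocking: with other inputs at their observed values, fish_pop = 4*stocking - 5. Solving for 11 gives stocking = 4, within [-2, 8].

set stocking = 4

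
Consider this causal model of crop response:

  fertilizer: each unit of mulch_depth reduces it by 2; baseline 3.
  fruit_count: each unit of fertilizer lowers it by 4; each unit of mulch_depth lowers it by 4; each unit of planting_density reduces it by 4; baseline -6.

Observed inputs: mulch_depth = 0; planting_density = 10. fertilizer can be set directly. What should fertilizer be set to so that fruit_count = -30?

Intervening on fertilizer fixes its value directly, overriding its dependence on mulch_depth.
Substituting into the fruit_count equation gives fruit_count = -4*fertilizer - 46.
Solve -4*fertilizer - 46 = -30: fertilizer = (-30 + 46) / -4 = -4.

fertilizer = -4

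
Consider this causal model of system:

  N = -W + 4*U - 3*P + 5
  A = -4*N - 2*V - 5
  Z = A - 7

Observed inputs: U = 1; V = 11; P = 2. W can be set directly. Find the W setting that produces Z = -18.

W = 7

Substituting into the N equation gives N = -W + 3.
This gives A = 4*W - 39.
Substituting into the Z equation gives Z = 4*W - 46.
Solve 4*W - 46 = -18: W = (-18 + 46) / 4 = 7.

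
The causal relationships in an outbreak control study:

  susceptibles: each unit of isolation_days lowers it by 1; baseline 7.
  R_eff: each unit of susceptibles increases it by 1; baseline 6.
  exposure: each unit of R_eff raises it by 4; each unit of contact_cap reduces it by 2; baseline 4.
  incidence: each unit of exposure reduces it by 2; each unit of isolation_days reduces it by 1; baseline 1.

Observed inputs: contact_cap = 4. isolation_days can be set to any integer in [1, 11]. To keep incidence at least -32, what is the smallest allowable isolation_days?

isolation_days = 9

Substituting into the R_eff equation gives R_eff = -isolation_days + 13.
Substituting into the exposure equation gives exposure = -4*isolation_days + 48.
Substituting into the incidence equation gives incidence = 7*isolation_days - 95.
Require 7*isolation_days - 95 ≥ -32, so isolation_days ≥ 9.
The smallest integer in [1, 11] satisfying this is 9.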